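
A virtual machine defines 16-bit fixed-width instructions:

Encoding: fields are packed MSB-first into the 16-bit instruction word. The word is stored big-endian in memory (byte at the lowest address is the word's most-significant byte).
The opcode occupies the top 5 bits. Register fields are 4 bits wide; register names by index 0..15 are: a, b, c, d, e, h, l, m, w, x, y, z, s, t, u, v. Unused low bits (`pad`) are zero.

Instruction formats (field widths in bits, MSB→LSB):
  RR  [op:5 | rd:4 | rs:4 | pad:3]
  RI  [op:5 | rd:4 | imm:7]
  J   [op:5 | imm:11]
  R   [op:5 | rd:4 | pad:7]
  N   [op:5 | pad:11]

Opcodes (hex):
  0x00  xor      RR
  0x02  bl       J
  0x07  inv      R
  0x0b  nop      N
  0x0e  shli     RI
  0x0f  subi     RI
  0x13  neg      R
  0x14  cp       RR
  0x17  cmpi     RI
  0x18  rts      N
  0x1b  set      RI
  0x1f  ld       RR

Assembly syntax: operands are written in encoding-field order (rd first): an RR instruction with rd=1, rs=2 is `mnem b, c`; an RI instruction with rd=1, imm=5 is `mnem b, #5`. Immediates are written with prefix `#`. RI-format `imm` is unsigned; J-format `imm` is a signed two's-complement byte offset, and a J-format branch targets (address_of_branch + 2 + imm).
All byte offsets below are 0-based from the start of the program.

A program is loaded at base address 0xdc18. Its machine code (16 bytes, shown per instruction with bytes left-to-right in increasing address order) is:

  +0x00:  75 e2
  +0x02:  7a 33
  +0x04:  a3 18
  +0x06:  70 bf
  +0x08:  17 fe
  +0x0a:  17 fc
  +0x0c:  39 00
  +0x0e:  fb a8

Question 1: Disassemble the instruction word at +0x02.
off 0x02: read 7a 33 as big → 0x7a33
  opcode bits[15:11]=0xf: subi/RI
  rd@[10:7]=0x4 ⇒ e
  imm@[6:0]=0x33 ⇒ #51

subi e, #51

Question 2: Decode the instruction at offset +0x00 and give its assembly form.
shli z, #98

[00] 75 e2 → 0x75e2
  opcode bits[15:11]=0xe: shli/RI
  [10:7] rd=11 = z
  [6:0] imm=98 = #98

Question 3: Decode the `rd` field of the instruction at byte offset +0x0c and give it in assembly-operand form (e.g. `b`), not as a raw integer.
c

@+0c  big-endian(39 00) = 0x3900
  top 5b → 0x7 → inv [R]
  [10:7] rd=2 = c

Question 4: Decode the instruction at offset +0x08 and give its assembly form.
off 0x08: read 17 fe as big → 0x17fe
  op=0x17fe>>11=0x2 ⇒ bl (J)
  imm: (w>>0)&0x7ff=0x7fe (s11→-2) → #-2

bl #-2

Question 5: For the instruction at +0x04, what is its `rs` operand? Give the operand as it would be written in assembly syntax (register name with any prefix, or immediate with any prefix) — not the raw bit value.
d

off 0x04: read a3 18 as big → 0xa318
  op=0xa318>>11=0x14 ⇒ cp (RR)
  rd@[10:7]=0x6 ⇒ l
  rs@[6:3]=0x3 ⇒ d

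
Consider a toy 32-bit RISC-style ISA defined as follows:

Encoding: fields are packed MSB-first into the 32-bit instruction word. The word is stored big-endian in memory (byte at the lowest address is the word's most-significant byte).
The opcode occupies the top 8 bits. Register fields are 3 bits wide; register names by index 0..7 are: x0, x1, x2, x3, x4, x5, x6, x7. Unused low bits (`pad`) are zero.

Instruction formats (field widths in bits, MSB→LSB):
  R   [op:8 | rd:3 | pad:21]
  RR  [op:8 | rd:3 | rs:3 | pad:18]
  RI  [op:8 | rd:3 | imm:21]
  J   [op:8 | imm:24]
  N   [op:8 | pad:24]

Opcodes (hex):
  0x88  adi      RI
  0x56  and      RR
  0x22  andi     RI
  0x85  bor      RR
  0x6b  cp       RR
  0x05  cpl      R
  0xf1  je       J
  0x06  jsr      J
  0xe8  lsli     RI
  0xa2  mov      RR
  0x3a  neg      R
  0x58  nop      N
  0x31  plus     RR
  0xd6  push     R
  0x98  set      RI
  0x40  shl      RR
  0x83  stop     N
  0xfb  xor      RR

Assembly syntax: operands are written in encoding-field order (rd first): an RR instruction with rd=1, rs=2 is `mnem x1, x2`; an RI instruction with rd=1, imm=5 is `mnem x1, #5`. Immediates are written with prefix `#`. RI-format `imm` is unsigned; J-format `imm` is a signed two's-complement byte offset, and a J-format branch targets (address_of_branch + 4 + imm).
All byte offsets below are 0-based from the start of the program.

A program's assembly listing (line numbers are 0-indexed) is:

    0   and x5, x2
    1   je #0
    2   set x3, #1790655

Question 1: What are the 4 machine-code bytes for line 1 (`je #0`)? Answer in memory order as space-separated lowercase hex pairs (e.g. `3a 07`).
f1 00 00 00

L1: je op=0xf1:8|imm=0:24 ⇒ 0xf1000000 ⇒ big f1 00 00 00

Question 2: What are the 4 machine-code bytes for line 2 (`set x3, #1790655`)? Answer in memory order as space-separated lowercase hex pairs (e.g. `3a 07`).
98 7b 52 bf

line 2 (set): pack op=0x98:8|rd=3:3|imm=1790655:21 = 0x987b52bf; big→ 98 7b 52 bf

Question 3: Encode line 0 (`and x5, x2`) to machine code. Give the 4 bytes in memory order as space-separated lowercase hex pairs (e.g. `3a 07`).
line 0 (and): pack op=0x56:8|rd=5:3|rs=2:3|pad=0:18 = 0x56a80000; big→ 56 a8 00 00

56 a8 00 00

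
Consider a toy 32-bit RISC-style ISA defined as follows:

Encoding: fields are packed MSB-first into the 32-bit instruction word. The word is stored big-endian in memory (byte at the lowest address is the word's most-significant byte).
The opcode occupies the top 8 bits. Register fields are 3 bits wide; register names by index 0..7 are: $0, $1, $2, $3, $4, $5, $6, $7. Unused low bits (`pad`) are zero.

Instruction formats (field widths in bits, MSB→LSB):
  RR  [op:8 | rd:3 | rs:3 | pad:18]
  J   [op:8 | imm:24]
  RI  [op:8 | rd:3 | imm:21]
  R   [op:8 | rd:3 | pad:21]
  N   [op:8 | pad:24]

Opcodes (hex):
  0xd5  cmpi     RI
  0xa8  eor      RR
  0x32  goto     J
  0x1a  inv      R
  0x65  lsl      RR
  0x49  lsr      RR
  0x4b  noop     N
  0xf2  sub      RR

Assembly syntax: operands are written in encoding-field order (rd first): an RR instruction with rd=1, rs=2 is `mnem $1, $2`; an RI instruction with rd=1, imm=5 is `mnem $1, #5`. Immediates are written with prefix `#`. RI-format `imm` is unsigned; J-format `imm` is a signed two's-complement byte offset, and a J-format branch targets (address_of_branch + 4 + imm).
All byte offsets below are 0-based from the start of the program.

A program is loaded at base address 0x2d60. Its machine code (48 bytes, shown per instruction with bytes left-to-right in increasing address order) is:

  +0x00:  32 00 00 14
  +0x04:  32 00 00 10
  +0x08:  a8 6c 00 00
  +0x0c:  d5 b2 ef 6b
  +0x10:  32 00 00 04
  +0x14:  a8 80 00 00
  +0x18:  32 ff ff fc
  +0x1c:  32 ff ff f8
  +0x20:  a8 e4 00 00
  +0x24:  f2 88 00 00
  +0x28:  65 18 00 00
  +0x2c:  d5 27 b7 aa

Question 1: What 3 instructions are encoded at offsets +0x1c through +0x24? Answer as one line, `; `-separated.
goto #-8; eor $7, $1; sub $4, $2

+0x1c: 32 ff ff f8 ⇒ word 0x32fffff8 (big)
  opcode bits[31:24]=0x32: goto/J
  imm: (w>>0)&0xffffff=0xfffff8 (s24→-8) → #-8
+0x20: a8 e4 00 00 ⇒ word 0xa8e40000 (big)
  opcode bits[31:24]=0xa8: eor/RR
  rd: (w>>21)&0x7=0x7 → $7
  rs: (w>>18)&0x7=0x1 → $1
+0x24: f2 88 00 00 ⇒ word 0xf2880000 (big)
  opcode bits[31:24]=0xf2: sub/RR
  rd: (w>>21)&0x7=0x4 → $4
  rs: (w>>18)&0x7=0x2 → $2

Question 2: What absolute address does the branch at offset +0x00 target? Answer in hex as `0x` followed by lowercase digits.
0x2d78

[00] 32 00 00 14 → 0x32000014
  top 8b → 0x32 → goto [J]
  imm@[23:0]=0x14 ⇒ #20
  target = base 0x2d60 + off 0x00 + 4 + imm 20 = 0x2d78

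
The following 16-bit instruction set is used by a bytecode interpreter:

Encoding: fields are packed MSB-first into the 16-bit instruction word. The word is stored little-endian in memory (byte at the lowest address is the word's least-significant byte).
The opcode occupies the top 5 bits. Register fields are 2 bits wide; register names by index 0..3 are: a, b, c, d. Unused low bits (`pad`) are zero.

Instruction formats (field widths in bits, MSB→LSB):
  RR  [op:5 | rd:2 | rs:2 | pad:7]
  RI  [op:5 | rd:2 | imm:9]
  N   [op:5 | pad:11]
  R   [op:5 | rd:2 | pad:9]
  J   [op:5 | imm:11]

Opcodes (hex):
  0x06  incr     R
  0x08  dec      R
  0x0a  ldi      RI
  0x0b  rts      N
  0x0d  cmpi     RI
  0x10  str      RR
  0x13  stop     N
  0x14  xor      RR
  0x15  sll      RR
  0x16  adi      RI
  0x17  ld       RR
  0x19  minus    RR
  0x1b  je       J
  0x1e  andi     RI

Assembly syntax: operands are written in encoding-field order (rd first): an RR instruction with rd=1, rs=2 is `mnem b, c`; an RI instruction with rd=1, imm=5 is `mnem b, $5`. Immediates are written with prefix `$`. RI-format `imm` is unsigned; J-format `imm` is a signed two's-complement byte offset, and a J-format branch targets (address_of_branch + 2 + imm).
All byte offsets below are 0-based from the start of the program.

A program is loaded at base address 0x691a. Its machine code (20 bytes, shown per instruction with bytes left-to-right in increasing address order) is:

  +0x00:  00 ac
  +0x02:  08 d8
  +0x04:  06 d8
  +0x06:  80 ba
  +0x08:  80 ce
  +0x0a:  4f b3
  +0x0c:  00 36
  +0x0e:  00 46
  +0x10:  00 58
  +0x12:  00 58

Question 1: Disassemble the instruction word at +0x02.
off 0x02: read 08 d8 as little → 0xd808
  op=0xd808>>11=0x1b ⇒ je (J)
  imm@[10:0]=0x8 ⇒ $8

je $8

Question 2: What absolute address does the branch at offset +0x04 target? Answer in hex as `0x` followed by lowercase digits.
0x6926

@+04  little-endian(06 d8) = 0xd806
  opcode bits[15:11]=0x1b: je/J
  imm: (w>>0)&0x7ff=0x6 → $6
  target = base 0x691a + off 0x04 + 2 + imm 6 = 0x6926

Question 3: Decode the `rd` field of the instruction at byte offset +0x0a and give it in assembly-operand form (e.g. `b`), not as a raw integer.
@+0a  little-endian(4f b3) = 0xb34f
  op=0xb34f>>11=0x16 ⇒ adi (RI)
  [10:9] rd=1 = b
  [8:0] imm=335 = $335

b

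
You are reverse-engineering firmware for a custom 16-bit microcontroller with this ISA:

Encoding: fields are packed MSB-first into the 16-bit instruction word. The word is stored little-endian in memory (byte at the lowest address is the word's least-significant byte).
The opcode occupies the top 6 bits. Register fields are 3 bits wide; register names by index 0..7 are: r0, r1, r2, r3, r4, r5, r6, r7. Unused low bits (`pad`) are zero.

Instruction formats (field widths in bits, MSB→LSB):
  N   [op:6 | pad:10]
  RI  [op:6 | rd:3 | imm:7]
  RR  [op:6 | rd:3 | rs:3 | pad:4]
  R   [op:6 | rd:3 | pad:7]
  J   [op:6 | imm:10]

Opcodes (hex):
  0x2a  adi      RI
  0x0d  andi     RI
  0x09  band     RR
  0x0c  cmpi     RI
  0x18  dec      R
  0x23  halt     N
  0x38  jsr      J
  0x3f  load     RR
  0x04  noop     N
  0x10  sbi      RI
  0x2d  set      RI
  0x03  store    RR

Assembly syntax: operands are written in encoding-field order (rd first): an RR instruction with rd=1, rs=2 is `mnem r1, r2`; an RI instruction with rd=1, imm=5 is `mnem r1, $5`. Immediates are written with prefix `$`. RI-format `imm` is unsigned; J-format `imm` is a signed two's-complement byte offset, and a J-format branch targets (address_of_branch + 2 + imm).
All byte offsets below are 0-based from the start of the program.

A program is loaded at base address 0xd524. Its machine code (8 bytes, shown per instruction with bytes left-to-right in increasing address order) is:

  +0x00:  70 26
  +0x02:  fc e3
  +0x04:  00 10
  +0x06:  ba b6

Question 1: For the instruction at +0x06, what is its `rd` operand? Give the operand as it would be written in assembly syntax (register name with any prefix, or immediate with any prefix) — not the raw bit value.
+0x06: ba b6 ⇒ word 0xb6ba (little)
  opcode bits[15:10]=0x2d: set/RI
  rd@[9:7]=0x5 ⇒ r5
  imm@[6:0]=0x3a ⇒ $58

r5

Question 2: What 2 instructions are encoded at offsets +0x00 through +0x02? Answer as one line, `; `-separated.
@+00  little-endian(70 26) = 0x2670
  opcode bits[15:10]=0x9: band/RR
  rd: (w>>7)&0x7=0x4 → r4
  rs: (w>>4)&0x7=0x7 → r7
@+02  little-endian(fc e3) = 0xe3fc
  opcode bits[15:10]=0x38: jsr/J
  imm: (w>>0)&0x3ff=0x3fc (s10→-4) → $-4

band r4, r7; jsr $-4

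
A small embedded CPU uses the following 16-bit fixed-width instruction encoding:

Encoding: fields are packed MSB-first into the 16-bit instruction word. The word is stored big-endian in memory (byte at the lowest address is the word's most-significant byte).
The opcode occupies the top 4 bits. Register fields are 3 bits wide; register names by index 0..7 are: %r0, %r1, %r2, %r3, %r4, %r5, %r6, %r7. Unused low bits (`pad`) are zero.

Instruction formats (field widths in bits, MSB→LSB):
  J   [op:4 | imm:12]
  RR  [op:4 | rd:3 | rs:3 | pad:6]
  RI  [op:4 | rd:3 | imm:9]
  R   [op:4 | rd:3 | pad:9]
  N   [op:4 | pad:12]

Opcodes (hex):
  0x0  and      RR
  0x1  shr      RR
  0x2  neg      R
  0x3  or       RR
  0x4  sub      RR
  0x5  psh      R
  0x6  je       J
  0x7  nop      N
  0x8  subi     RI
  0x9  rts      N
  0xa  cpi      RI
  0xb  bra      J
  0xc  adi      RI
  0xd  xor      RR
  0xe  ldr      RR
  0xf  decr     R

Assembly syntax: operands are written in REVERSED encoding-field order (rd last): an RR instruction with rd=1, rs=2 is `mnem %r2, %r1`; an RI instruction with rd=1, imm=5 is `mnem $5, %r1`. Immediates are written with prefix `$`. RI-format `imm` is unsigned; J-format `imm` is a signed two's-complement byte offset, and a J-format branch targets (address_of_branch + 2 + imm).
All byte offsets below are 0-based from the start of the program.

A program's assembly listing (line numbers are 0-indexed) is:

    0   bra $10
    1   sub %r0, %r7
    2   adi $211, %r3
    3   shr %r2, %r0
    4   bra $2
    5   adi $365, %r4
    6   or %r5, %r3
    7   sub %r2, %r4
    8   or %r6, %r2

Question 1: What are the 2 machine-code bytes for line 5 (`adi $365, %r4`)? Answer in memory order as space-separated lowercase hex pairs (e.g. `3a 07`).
c9 6d

line 5 (adi): pack op=0xc:4|rd=4:3|imm=365:9 = 0xc96d; big→ c9 6d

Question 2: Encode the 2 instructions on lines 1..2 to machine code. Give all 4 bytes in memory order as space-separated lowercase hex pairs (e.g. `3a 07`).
1. sub fields op=0x4:4|rd=7:3|rs=0:3|pad=0:6 → word 4e00h → 4e 00
2. adi fields op=0xc:4|rd=3:3|imm=211:9 → word c6d3h → c6 d3

4e 00 c6 d3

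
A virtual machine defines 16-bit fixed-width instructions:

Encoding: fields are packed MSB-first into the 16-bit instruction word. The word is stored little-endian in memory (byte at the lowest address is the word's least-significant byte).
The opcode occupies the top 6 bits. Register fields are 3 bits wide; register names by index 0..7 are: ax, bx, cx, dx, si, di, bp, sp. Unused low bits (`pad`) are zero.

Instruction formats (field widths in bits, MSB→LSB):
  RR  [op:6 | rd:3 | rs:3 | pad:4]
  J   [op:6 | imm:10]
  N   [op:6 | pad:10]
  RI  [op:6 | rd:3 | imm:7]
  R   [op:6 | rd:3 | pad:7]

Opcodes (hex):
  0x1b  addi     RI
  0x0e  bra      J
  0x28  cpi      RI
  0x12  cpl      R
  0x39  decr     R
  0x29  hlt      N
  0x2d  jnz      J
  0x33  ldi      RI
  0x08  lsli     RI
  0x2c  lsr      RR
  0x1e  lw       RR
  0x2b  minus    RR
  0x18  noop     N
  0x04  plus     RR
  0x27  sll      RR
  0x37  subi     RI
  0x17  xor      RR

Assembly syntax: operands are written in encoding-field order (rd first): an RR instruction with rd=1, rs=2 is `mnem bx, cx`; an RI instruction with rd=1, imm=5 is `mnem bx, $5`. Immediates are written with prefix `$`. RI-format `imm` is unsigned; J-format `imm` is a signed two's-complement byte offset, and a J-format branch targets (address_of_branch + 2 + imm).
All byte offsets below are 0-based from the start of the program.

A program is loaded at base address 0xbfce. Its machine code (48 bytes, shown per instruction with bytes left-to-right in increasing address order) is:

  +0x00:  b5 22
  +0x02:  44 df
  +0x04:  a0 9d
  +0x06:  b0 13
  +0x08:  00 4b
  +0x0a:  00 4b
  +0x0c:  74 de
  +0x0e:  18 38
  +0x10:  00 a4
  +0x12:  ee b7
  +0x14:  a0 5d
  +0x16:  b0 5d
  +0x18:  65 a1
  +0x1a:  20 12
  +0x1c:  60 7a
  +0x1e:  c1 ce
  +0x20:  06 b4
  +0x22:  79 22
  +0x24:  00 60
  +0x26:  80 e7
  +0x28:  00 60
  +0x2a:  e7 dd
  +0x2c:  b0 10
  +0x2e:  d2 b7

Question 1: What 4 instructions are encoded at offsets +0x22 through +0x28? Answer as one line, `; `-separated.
lsli si, $121; noop; decr sp; noop

off 0x22: read 79 22 as little → 0x2279
  op=0x2279>>10=0x8 ⇒ lsli (RI)
  rd: (w>>7)&0x7=0x4 → si
  imm: (w>>0)&0x7f=0x79 → $121
off 0x24: read 00 60 as little → 0x6000
  op=0x6000>>10=0x18 ⇒ noop (N)
off 0x26: read 80 e7 as little → 0xe780
  op=0xe780>>10=0x39 ⇒ decr (R)
  rd: (w>>7)&0x7=0x7 → sp
off 0x28: read 00 60 as little → 0x6000
  op=0x6000>>10=0x18 ⇒ noop (N)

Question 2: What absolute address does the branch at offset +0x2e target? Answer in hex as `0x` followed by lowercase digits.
@+2e  little-endian(d2 b7) = 0xb7d2
  top 6b → 0x2d → jnz [J]
  [9:0] imm=978 (s10→-46) = $-46
  target = base 0xbfce + off 0x2e + 2 + imm -46 = 0xbfd0

0xbfd0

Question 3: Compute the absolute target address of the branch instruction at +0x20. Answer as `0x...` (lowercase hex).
+0x20: 06 b4 ⇒ word 0xb406 (little)
  opcode bits[15:10]=0x2d: jnz/J
  imm@[9:0]=0x6 ⇒ $6
  target = base 0xbfce + off 0x20 + 2 + imm 6 = 0xbff6

0xbff6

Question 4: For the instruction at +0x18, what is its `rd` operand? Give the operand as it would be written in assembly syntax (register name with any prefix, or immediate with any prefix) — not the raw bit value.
cx

off 0x18: read 65 a1 as little → 0xa165
  op=0xa165>>10=0x28 ⇒ cpi (RI)
  rd: (w>>7)&0x7=0x2 → cx
  imm: (w>>0)&0x7f=0x65 → $101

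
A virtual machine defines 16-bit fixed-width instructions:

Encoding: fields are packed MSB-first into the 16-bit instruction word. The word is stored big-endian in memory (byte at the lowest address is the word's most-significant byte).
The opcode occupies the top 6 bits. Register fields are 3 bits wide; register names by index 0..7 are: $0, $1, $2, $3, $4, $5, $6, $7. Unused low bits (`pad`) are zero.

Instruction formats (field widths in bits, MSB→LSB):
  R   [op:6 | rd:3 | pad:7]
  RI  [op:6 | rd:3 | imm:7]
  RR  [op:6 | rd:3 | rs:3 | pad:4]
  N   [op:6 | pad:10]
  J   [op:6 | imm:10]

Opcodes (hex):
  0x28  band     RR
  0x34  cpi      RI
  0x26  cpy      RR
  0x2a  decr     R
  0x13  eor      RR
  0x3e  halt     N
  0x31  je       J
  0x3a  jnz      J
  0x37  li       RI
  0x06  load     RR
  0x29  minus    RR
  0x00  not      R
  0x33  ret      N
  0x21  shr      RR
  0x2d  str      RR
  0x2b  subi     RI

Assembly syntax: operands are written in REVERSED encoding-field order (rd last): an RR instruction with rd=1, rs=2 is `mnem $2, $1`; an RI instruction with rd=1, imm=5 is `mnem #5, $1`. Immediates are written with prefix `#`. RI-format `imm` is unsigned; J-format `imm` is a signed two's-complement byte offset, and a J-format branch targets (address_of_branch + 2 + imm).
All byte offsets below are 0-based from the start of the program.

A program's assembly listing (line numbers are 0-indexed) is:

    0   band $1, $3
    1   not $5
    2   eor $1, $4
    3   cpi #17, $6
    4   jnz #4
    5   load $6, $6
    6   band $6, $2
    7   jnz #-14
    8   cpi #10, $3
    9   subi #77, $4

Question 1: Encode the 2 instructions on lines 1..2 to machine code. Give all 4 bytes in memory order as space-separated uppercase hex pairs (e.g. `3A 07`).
1. not fields op=0x0:6|rd=5:3|pad=0:7 → word 0280h → 02 80
2. eor fields op=0x13:6|rd=4:3|rs=1:3|pad=0:4 → word 4e10h → 4e 10

02 80 4E 10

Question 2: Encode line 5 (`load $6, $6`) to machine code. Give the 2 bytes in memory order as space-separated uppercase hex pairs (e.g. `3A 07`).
1B 60

L5: load op=0x6:6|rd=6:3|rs=6:3|pad=0:4 ⇒ 0x1b60 ⇒ big 1b 60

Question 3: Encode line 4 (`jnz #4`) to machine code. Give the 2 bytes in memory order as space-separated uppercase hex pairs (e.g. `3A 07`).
line 4 (jnz): pack op=0x3a:6|imm=4:10 = 0xe804; big→ e8 04

E8 04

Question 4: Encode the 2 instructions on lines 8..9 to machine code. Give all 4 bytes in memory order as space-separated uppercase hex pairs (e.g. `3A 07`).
D1 8A AE 4D

8. cpi fields op=0x34:6|rd=3:3|imm=10:7 → word d18ah → d1 8a
9. subi fields op=0x2b:6|rd=4:3|imm=77:7 → word ae4dh → ae 4d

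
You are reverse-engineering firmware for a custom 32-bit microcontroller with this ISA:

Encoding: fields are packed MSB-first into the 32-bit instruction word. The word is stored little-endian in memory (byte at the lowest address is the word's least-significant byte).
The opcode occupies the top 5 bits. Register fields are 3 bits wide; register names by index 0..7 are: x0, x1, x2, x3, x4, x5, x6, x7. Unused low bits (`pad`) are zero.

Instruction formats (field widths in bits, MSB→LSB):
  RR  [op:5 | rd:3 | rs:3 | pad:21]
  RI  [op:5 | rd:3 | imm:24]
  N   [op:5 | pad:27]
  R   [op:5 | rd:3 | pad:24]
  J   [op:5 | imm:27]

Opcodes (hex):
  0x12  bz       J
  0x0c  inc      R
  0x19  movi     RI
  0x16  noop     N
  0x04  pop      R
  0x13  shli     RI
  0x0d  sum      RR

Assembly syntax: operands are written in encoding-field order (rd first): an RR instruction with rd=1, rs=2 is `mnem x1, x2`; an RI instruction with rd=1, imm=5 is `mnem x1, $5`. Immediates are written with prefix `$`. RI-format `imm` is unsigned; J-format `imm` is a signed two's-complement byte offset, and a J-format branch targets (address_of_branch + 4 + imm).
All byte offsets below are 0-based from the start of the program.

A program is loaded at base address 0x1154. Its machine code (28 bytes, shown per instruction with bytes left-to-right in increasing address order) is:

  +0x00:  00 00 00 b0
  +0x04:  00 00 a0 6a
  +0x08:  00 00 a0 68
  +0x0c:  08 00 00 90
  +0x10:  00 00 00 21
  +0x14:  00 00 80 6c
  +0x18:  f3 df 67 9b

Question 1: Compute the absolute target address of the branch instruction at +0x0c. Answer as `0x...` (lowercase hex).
0x116c

@+0c  little-endian(08 00 00 90) = 0x90000008
  opcode bits[31:27]=0x12: bz/J
  imm@[26:0]=0x8 ⇒ $8
  target = base 0x1154 + off 0x0c + 4 + imm 8 = 0x116c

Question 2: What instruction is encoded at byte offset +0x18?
+0x18: f3 df 67 9b ⇒ word 0x9b67dff3 (little)
  top 5b → 0x13 → shli [RI]
  rd@[26:24]=0x3 ⇒ x3
  imm@[23:0]=0x67dff3 ⇒ $6807539

shli x3, $6807539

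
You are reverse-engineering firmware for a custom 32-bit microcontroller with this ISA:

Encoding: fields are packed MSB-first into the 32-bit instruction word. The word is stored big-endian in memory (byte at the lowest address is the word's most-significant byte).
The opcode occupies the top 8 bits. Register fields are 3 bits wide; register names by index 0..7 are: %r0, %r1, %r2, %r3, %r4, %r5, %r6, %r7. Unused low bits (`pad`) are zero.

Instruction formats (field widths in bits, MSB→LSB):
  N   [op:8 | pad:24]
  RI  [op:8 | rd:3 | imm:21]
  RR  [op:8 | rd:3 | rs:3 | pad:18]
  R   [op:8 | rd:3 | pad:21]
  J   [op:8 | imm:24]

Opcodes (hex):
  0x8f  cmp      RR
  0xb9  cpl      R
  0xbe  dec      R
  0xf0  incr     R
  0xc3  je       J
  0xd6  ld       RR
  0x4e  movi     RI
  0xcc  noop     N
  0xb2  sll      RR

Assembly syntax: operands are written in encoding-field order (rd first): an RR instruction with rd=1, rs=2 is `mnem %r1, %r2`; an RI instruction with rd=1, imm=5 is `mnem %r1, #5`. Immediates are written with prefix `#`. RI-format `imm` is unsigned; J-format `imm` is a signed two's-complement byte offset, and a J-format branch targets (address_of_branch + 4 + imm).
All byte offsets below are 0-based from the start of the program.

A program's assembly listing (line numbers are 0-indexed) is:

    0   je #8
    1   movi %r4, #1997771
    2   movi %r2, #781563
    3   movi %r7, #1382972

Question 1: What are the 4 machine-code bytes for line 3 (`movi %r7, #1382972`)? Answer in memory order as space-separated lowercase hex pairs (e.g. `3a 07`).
line 3 (movi): pack op=0x4e:8|rd=7:3|imm=1382972:21 = 0x4ef51a3c; big→ 4e f5 1a 3c

4e f5 1a 3c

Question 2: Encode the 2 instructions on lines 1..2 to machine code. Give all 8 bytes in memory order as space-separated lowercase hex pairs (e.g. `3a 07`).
L1: movi op=0x4e:8|rd=4:3|imm=1997771:21 ⇒ 0x4e9e7bcb ⇒ big 4e 9e 7b cb
L2: movi op=0x4e:8|rd=2:3|imm=781563:21 ⇒ 0x4e4becfb ⇒ big 4e 4b ec fb

4e 9e 7b cb 4e 4b ec fb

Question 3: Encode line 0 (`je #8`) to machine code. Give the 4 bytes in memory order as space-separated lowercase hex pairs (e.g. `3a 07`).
c3 00 00 08

0. je fields op=0xc3:8|imm=8:24 → word c3000008h → c3 00 00 08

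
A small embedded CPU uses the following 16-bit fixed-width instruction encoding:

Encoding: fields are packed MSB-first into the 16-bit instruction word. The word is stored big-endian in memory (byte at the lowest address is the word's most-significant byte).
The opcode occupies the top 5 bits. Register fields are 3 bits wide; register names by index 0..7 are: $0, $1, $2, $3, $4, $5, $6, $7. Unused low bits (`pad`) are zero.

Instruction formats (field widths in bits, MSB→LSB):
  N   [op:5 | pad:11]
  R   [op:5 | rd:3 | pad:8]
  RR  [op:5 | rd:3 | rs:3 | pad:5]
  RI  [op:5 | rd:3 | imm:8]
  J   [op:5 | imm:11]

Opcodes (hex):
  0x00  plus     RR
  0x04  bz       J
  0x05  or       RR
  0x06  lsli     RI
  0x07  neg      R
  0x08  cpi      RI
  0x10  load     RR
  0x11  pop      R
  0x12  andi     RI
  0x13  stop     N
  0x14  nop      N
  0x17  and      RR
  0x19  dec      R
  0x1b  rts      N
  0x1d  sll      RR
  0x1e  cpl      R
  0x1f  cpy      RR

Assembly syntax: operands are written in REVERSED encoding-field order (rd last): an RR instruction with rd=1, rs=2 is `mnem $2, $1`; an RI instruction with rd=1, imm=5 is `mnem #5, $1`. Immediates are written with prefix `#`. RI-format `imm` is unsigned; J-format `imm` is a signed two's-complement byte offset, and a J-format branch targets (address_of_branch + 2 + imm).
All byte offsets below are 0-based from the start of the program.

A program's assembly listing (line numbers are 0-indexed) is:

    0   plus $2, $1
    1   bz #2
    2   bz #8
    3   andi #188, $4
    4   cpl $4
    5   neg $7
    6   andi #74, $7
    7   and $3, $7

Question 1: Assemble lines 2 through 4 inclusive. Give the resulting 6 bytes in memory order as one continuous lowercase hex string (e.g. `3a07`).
200894bcf400

2. bz fields op=0x4:5|imm=8:11 → word 2008h → 20 08
3. andi fields op=0x12:5|rd=4:3|imm=188:8 → word 94bch → 94 bc
4. cpl fields op=0x1e:5|rd=4:3|pad=0:8 → word f400h → f4 00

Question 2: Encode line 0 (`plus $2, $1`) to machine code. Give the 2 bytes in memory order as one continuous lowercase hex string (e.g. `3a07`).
0. plus fields op=0x0:5|rd=1:3|rs=2:3|pad=0:5 → word 0140h → 01 40

0140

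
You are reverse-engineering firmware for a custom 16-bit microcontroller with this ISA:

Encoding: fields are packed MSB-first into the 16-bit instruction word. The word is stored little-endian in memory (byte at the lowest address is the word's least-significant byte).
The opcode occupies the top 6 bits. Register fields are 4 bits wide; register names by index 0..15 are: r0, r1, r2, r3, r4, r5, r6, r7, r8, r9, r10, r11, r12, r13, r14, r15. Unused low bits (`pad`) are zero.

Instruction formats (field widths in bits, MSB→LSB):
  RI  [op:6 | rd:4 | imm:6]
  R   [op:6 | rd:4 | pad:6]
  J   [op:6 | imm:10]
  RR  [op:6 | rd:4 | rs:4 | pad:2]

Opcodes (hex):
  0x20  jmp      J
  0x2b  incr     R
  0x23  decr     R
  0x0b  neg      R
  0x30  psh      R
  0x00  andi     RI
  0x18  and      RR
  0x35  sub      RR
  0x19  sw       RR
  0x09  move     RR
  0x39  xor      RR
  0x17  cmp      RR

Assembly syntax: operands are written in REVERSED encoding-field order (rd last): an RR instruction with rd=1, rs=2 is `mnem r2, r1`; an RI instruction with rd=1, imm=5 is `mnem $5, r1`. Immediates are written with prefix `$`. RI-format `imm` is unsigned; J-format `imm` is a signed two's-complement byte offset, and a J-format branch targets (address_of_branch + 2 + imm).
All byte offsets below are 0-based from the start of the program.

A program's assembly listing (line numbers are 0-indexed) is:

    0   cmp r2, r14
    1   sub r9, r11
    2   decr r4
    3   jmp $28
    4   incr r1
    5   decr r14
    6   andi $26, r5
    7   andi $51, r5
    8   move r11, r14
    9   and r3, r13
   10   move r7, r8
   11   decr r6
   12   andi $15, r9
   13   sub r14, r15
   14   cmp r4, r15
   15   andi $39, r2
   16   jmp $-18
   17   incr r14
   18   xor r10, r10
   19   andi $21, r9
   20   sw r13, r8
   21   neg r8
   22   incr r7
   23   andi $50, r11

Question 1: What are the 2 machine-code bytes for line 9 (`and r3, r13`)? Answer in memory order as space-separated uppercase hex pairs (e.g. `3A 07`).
L9: and op=0x18:6|rd=13:4|rs=3:4|pad=0:2 ⇒ 0x634c ⇒ little 4c 63

4C 63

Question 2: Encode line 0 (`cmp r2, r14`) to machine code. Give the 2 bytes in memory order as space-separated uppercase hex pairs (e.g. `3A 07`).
0. cmp fields op=0x17:6|rd=14:4|rs=2:4|pad=0:2 → word 5f88h → 88 5f

88 5F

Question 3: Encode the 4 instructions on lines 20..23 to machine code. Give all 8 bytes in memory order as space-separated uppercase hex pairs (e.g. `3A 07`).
line 20 (sw): pack op=0x19:6|rd=8:4|rs=13:4|pad=0:2 = 0x6634; little→ 34 66
line 21 (neg): pack op=0xb:6|rd=8:4|pad=0:6 = 0x2e00; little→ 00 2e
line 22 (incr): pack op=0x2b:6|rd=7:4|pad=0:6 = 0xadc0; little→ c0 ad
line 23 (andi): pack op=0x0:6|rd=11:4|imm=50:6 = 0x02f2; little→ f2 02

34 66 00 2E C0 AD F2 02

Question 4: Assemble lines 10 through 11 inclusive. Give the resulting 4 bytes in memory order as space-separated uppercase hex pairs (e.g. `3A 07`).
10. move fields op=0x9:6|rd=8:4|rs=7:4|pad=0:2 → word 261ch → 1c 26
11. decr fields op=0x23:6|rd=6:4|pad=0:6 → word 8d80h → 80 8d

1C 26 80 8D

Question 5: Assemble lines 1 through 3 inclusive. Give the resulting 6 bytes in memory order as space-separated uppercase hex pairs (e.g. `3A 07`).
L1: sub op=0x35:6|rd=11:4|rs=9:4|pad=0:2 ⇒ 0xd6e4 ⇒ little e4 d6
L2: decr op=0x23:6|rd=4:4|pad=0:6 ⇒ 0x8d00 ⇒ little 00 8d
L3: jmp op=0x20:6|imm=28:10 ⇒ 0x801c ⇒ little 1c 80

E4 D6 00 8D 1C 80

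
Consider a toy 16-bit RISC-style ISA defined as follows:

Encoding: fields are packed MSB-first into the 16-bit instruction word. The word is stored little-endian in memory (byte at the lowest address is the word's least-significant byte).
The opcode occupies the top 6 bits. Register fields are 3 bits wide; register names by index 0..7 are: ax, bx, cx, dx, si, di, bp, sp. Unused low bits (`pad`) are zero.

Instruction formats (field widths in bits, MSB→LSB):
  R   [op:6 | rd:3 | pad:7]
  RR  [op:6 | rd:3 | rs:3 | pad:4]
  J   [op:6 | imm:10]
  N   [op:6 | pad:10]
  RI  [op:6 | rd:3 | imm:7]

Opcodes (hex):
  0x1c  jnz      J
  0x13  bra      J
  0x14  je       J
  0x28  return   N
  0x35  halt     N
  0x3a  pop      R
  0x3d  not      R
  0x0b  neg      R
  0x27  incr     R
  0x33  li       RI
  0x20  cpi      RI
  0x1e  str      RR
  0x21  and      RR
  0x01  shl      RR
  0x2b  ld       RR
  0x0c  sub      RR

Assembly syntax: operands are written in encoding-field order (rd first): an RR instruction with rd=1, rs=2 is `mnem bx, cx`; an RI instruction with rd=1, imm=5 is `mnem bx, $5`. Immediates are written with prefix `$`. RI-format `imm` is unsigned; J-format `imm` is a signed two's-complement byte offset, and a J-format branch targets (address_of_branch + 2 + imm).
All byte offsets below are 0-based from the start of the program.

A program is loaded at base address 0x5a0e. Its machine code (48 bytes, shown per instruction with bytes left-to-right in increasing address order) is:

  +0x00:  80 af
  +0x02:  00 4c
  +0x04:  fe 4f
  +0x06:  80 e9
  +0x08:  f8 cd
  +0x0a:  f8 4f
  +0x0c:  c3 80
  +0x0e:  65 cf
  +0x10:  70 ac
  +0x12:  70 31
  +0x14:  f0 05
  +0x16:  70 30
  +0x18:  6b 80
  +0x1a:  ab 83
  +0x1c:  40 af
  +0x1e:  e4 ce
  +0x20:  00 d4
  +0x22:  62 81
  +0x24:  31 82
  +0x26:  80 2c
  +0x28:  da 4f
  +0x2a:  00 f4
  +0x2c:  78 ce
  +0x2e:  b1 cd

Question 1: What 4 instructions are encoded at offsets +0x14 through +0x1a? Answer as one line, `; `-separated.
off 0x14: read f0 05 as little → 0x05f0
  top 6b → 0x1 → shl [RR]
  [9:7] rd=3 = dx
  [6:4] rs=7 = sp
off 0x16: read 70 30 as little → 0x3070
  top 6b → 0xc → sub [RR]
  [9:7] rd=0 = ax
  [6:4] rs=7 = sp
off 0x18: read 6b 80 as little → 0x806b
  top 6b → 0x20 → cpi [RI]
  [9:7] rd=0 = ax
  [6:0] imm=107 = $107
off 0x1a: read ab 83 as little → 0x83ab
  top 6b → 0x20 → cpi [RI]
  [9:7] rd=7 = sp
  [6:0] imm=43 = $43

shl dx, sp; sub ax, sp; cpi ax, $107; cpi sp, $43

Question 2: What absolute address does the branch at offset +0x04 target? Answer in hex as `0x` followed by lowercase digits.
off 0x04: read fe 4f as little → 0x4ffe
  top 6b → 0x13 → bra [J]
  imm: (w>>0)&0x3ff=0x3fe (s10→-2) → $-2
  target = base 0x5a0e + off 0x04 + 2 + imm -2 = 0x5a12

0x5a12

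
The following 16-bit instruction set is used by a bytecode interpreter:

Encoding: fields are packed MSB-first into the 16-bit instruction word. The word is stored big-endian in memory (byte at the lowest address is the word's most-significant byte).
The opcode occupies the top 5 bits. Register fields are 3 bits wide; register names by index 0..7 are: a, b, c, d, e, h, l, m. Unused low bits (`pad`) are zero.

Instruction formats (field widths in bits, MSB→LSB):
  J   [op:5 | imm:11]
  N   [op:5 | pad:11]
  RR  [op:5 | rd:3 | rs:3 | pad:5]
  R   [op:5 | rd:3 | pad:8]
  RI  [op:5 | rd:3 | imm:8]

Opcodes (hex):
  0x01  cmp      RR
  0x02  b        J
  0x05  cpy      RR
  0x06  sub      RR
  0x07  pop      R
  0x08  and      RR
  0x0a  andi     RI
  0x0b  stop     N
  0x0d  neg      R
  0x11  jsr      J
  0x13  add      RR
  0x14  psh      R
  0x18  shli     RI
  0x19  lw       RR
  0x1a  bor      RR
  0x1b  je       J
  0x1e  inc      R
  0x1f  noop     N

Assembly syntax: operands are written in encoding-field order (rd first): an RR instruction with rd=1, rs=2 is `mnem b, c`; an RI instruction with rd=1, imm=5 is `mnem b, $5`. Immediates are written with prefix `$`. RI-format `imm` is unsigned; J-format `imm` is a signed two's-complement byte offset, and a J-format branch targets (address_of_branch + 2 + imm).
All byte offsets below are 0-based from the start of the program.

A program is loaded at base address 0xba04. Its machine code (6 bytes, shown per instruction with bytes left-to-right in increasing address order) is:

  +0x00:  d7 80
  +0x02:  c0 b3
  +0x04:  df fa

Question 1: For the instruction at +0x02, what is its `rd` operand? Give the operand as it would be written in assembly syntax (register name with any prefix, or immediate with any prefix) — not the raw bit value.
off 0x02: read c0 b3 as big → 0xc0b3
  opcode bits[15:11]=0x18: shli/RI
  rd: (w>>8)&0x7=0x0 → a
  imm: (w>>0)&0xff=0xb3 → $179

a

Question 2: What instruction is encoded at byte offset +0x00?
bor m, e

[00] d7 80 → 0xd780
  top 5b → 0x1a → bor [RR]
  [10:8] rd=7 = m
  [7:5] rs=4 = e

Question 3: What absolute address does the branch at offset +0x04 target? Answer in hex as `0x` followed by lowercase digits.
0xba04

@+04  big-endian(df fa) = 0xdffa
  top 5b → 0x1b → je [J]
  imm: (w>>0)&0x7ff=0x7fa (s11→-6) → $-6
  target = base 0xba04 + off 0x04 + 2 + imm -6 = 0xba04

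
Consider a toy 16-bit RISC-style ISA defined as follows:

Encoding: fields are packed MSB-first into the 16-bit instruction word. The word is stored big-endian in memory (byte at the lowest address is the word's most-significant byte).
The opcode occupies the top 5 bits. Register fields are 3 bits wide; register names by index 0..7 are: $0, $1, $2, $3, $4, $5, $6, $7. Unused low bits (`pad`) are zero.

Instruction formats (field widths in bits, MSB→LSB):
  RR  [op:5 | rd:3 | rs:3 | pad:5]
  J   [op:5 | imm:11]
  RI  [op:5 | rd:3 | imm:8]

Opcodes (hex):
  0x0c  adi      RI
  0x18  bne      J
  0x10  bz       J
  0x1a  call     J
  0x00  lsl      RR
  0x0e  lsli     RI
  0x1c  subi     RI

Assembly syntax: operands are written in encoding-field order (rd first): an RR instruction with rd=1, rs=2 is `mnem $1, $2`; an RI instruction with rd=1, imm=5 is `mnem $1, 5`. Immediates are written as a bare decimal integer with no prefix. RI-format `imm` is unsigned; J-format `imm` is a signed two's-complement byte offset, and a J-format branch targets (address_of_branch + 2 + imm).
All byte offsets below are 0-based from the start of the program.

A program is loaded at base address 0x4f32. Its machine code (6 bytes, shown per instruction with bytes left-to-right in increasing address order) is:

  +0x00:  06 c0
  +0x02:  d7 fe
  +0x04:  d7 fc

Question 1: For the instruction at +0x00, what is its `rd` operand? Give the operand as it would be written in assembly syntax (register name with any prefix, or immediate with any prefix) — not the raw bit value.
$6

+0x00: 06 c0 ⇒ word 0x06c0 (big)
  top 5b → 0x0 → lsl [RR]
  [10:8] rd=6 = $6
  [7:5] rs=6 = $6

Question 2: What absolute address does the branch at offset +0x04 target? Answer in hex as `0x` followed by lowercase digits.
+0x04: d7 fc ⇒ word 0xd7fc (big)
  opcode bits[15:11]=0x1a: call/J
  imm@[10:0]=0x7fc (s11→-4) ⇒ -4
  target = base 0x4f32 + off 0x04 + 2 + imm -4 = 0x4f34

0x4f34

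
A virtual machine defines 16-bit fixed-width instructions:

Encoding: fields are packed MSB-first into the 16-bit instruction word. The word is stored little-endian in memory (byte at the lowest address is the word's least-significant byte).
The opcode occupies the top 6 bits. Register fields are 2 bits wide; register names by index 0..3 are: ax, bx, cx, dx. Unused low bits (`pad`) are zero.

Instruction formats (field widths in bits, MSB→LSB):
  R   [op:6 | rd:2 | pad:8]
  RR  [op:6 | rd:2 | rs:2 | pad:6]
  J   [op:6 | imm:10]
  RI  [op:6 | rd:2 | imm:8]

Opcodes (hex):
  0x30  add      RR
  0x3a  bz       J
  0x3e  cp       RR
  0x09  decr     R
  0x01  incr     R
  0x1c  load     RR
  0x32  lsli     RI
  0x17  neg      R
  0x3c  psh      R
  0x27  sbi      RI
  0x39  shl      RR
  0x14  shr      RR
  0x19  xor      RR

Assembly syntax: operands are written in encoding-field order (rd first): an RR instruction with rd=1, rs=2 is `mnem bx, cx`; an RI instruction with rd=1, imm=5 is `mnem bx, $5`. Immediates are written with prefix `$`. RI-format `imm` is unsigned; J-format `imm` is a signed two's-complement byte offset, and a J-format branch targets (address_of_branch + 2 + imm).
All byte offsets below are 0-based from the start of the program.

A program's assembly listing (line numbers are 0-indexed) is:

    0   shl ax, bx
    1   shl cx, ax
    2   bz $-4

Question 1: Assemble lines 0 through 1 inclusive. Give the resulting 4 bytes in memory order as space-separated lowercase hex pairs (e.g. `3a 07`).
0. shl fields op=0x39:6|rd=0:2|rs=1:2|pad=0:6 → word e440h → 40 e4
1. shl fields op=0x39:6|rd=2:2|rs=0:2|pad=0:6 → word e600h → 00 e6

40 e4 00 e6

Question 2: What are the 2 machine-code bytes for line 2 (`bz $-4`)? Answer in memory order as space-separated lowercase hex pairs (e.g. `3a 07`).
line 2 (bz): pack op=0x3a:6|imm=-4:10 = 0xebfc; little→ fc eb

fc eb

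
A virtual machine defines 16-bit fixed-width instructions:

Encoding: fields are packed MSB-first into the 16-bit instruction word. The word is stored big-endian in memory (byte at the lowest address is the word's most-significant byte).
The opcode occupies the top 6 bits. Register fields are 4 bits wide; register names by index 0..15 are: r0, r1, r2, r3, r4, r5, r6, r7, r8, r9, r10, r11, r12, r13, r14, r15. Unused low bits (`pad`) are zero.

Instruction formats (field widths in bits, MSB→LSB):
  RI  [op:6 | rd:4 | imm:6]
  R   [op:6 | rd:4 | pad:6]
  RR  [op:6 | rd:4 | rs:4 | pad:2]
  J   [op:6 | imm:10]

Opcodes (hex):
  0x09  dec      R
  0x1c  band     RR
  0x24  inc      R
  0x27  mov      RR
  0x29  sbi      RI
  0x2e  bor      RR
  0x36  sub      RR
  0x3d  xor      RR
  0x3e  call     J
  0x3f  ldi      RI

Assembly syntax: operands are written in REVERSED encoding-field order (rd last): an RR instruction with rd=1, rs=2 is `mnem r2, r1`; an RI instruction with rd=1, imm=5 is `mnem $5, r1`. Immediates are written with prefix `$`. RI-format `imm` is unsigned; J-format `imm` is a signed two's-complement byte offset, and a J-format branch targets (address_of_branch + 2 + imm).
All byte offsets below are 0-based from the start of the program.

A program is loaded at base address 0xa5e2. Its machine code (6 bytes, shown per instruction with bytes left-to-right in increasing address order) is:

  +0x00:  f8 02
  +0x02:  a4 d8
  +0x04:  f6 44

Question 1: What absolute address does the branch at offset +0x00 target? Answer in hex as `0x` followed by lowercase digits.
0xa5e6

@+00  big-endian(f8 02) = 0xf802
  op=0xf802>>10=0x3e ⇒ call (J)
  imm: (w>>0)&0x3ff=0x2 → $2
  target = base 0xa5e2 + off 0x00 + 2 + imm 2 = 0xa5e6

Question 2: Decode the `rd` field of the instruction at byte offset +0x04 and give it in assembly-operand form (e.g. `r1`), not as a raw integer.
r9

[04] f6 44 → 0xf644
  top 6b → 0x3d → xor [RR]
  [9:6] rd=9 = r9
  [5:2] rs=1 = r1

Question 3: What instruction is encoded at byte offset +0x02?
sbi $24, r3

@+02  big-endian(a4 d8) = 0xa4d8
  opcode bits[15:10]=0x29: sbi/RI
  rd@[9:6]=0x3 ⇒ r3
  imm@[5:0]=0x18 ⇒ $24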